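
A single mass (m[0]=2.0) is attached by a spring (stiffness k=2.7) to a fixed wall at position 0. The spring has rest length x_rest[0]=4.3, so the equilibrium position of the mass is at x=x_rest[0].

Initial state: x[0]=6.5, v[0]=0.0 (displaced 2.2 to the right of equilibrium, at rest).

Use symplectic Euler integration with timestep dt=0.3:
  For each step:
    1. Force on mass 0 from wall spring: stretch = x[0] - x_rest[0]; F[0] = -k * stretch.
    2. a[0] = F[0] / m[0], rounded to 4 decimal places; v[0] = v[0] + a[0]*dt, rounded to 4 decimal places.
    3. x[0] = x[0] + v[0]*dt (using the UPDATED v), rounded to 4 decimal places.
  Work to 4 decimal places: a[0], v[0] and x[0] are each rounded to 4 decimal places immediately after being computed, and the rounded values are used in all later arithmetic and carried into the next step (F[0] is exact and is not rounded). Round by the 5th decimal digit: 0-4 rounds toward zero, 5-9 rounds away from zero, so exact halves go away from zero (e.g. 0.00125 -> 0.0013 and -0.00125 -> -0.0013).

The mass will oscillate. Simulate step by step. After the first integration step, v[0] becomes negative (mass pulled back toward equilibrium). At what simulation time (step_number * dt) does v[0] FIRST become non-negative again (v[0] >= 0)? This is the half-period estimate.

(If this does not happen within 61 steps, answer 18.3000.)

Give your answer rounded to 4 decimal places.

Answer: 2.7000

Derivation:
Step 0: x=[6.5000] v=[0.0000]
Step 1: x=[6.2327] v=[-0.8910]
Step 2: x=[5.7306] v=[-1.6737]
Step 3: x=[5.0547] v=[-2.2531]
Step 4: x=[4.2871] v=[-2.5587]
Step 5: x=[3.5211] v=[-2.5535]
Step 6: x=[2.8497] v=[-2.2381]
Step 7: x=[2.3545] v=[-1.6507]
Step 8: x=[2.0957] v=[-0.8628]
Step 9: x=[2.1047] v=[0.0299]
First v>=0 after going negative at step 9, time=2.7000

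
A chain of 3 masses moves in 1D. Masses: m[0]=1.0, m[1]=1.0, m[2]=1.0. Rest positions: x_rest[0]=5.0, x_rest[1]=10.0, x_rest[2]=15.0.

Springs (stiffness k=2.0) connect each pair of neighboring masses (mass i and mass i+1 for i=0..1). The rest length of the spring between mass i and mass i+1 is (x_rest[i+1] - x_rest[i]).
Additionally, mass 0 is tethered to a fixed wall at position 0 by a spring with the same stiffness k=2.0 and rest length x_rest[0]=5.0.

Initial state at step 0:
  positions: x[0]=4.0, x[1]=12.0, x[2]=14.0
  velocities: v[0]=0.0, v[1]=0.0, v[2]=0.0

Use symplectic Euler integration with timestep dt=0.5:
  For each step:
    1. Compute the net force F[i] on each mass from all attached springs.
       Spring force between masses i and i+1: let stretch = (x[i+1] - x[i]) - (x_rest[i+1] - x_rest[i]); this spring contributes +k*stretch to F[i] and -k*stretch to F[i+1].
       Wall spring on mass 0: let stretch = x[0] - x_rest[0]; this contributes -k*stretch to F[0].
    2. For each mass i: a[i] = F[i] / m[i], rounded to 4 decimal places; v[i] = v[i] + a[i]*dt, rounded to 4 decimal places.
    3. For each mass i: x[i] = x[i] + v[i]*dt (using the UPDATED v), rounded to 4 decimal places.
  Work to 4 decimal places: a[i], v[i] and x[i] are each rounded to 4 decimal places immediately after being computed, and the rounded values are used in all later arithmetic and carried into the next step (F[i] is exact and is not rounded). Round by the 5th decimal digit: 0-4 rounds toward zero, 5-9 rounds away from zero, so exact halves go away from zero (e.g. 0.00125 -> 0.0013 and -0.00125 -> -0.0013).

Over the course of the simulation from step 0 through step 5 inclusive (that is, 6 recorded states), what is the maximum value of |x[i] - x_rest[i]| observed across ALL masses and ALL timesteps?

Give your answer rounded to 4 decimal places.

Step 0: x=[4.0000 12.0000 14.0000] v=[0.0000 0.0000 0.0000]
Step 1: x=[6.0000 9.0000 15.5000] v=[4.0000 -6.0000 3.0000]
Step 2: x=[6.5000 7.7500 16.2500] v=[1.0000 -2.5000 1.5000]
Step 3: x=[4.3750 10.1250 15.2500] v=[-4.2500 4.7500 -2.0000]
Step 4: x=[2.9375 12.1875 14.1875] v=[-2.8750 4.1250 -2.1250]
Step 5: x=[4.6563 10.6250 14.6250] v=[3.4375 -3.1250 0.8750]
Max displacement = 2.2500

Answer: 2.2500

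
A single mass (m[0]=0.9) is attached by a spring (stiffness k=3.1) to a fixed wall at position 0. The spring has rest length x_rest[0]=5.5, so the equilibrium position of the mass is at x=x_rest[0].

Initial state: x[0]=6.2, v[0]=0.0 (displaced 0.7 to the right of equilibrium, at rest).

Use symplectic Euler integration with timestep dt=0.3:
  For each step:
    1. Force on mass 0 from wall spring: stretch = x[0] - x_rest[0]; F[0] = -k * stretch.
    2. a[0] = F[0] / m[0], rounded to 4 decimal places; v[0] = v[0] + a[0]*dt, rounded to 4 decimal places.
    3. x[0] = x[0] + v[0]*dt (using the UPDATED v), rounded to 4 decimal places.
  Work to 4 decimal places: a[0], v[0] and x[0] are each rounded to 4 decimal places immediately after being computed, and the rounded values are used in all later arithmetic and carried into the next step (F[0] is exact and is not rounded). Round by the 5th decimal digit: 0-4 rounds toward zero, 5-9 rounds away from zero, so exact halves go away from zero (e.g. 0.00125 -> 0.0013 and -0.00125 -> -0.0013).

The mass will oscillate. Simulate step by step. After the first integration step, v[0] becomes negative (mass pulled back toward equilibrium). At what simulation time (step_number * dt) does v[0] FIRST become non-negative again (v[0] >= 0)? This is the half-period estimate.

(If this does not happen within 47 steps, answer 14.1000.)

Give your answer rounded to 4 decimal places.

Answer: 1.8000

Derivation:
Step 0: x=[6.2000] v=[0.0000]
Step 1: x=[5.9830] v=[-0.7233]
Step 2: x=[5.6163] v=[-1.2224]
Step 3: x=[5.2135] v=[-1.3426]
Step 4: x=[4.8995] v=[-1.0466]
Step 5: x=[4.7717] v=[-0.4261]
Step 6: x=[4.8697] v=[0.3265]
First v>=0 after going negative at step 6, time=1.8000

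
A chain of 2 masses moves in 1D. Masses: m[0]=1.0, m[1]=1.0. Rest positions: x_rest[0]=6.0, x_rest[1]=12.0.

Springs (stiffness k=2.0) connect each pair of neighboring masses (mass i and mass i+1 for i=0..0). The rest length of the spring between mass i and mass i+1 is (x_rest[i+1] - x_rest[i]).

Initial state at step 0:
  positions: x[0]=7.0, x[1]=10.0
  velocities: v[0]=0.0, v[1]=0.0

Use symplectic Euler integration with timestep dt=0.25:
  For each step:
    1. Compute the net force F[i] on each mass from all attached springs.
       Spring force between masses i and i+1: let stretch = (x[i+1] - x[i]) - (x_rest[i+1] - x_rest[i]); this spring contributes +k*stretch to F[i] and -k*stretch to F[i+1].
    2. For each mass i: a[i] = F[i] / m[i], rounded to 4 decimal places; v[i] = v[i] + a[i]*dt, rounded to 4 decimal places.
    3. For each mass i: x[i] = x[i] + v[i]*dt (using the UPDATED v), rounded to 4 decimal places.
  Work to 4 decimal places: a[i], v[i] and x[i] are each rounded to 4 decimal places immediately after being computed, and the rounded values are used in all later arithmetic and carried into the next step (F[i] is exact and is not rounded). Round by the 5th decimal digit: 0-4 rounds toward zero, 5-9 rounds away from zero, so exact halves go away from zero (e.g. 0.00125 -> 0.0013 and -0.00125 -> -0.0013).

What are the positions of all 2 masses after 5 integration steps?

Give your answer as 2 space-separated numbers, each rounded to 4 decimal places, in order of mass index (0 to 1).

Answer: 4.0513 12.9489

Derivation:
Step 0: x=[7.0000 10.0000] v=[0.0000 0.0000]
Step 1: x=[6.6250 10.3750] v=[-1.5000 1.5000]
Step 2: x=[5.9688 11.0313] v=[-2.6250 2.6250]
Step 3: x=[5.1954 11.8048] v=[-3.0938 3.0938]
Step 4: x=[4.4981 12.5021] v=[-2.7891 2.7891]
Step 5: x=[4.0513 12.9489] v=[-1.7871 1.7871]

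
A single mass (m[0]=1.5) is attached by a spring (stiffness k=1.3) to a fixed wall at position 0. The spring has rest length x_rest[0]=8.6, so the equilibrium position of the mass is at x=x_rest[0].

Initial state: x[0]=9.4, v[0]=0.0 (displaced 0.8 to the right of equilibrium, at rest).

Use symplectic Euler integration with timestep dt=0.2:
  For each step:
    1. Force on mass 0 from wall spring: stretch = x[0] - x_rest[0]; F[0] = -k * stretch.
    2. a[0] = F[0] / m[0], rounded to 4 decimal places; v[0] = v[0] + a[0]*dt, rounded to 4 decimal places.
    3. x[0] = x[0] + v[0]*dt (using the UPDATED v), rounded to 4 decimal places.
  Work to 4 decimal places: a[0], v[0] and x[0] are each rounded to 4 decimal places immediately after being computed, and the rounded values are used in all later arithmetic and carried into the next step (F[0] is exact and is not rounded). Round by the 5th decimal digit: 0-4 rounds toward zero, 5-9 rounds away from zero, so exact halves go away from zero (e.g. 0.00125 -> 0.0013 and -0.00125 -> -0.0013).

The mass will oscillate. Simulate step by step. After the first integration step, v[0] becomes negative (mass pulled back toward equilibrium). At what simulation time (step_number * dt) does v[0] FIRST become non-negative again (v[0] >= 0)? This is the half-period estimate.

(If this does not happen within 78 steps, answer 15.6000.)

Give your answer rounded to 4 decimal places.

Answer: 3.4000

Derivation:
Step 0: x=[9.4000] v=[0.0000]
Step 1: x=[9.3723] v=[-0.1387]
Step 2: x=[9.3178] v=[-0.2726]
Step 3: x=[9.2384] v=[-0.3970]
Step 4: x=[9.1369] v=[-0.5077]
Step 5: x=[9.0167] v=[-0.6008]
Step 6: x=[8.8821] v=[-0.6730]
Step 7: x=[8.7377] v=[-0.7219]
Step 8: x=[8.5885] v=[-0.7458]
Step 9: x=[8.4397] v=[-0.7438]
Step 10: x=[8.2965] v=[-0.7160]
Step 11: x=[8.1638] v=[-0.6634]
Step 12: x=[8.0462] v=[-0.5878]
Step 13: x=[7.9478] v=[-0.4918]
Step 14: x=[7.8720] v=[-0.3788]
Step 15: x=[7.8215] v=[-0.2526]
Step 16: x=[7.7980] v=[-0.1177]
Step 17: x=[7.8023] v=[0.0213]
First v>=0 after going negative at step 17, time=3.4000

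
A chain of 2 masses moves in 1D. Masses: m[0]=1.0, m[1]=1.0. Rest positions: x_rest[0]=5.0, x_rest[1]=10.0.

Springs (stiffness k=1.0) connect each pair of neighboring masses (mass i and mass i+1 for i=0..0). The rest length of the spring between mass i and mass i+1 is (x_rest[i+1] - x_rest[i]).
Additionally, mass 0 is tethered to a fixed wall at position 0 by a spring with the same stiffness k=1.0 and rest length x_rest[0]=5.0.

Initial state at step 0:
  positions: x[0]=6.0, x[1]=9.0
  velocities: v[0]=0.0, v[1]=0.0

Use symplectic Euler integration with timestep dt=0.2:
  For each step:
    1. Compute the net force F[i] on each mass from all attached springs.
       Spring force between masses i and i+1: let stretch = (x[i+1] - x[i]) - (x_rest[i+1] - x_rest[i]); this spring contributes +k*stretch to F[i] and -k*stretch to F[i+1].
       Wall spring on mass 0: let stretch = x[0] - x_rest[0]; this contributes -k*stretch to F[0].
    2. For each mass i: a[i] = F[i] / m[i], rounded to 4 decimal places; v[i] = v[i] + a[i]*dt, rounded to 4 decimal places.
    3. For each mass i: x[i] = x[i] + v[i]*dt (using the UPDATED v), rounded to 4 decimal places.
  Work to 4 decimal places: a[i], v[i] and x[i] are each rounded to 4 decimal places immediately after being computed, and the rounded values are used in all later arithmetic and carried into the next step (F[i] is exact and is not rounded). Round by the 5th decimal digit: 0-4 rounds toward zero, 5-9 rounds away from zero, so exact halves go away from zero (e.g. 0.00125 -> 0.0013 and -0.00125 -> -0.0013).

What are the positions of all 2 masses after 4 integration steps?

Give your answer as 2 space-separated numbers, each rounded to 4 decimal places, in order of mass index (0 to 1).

Step 0: x=[6.0000 9.0000] v=[0.0000 0.0000]
Step 1: x=[5.8800 9.0800] v=[-0.6000 0.4000]
Step 2: x=[5.6528 9.2320] v=[-1.1360 0.7600]
Step 3: x=[5.3427 9.4408] v=[-1.5507 1.0442]
Step 4: x=[4.9828 9.6857] v=[-1.7996 1.2246]

Answer: 4.9828 9.6857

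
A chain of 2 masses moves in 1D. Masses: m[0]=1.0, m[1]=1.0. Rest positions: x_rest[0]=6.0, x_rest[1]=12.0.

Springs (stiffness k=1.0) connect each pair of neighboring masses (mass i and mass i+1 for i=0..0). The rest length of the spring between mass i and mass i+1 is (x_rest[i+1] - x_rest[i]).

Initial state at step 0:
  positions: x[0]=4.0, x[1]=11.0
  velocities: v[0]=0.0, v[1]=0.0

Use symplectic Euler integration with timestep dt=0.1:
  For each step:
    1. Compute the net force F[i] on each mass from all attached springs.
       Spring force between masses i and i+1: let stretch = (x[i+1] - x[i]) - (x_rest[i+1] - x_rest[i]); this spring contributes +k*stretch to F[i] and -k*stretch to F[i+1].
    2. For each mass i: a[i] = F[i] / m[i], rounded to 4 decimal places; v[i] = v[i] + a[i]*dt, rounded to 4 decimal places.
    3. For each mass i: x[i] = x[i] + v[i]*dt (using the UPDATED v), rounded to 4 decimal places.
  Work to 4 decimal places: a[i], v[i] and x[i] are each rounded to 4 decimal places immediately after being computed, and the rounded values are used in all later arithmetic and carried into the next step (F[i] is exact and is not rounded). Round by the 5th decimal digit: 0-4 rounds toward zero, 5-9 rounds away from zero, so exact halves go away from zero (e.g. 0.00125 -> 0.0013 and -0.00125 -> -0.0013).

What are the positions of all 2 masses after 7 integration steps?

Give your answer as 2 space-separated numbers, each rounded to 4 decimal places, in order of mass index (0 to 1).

Answer: 4.2556 10.7444

Derivation:
Step 0: x=[4.0000 11.0000] v=[0.0000 0.0000]
Step 1: x=[4.0100 10.9900] v=[0.1000 -0.1000]
Step 2: x=[4.0298 10.9702] v=[0.1980 -0.1980]
Step 3: x=[4.0590 10.9410] v=[0.2920 -0.2920]
Step 4: x=[4.0970 10.9030] v=[0.3802 -0.3802]
Step 5: x=[4.1431 10.8569] v=[0.4608 -0.4608]
Step 6: x=[4.1963 10.8037] v=[0.5322 -0.5322]
Step 7: x=[4.2556 10.7444] v=[0.5929 -0.5929]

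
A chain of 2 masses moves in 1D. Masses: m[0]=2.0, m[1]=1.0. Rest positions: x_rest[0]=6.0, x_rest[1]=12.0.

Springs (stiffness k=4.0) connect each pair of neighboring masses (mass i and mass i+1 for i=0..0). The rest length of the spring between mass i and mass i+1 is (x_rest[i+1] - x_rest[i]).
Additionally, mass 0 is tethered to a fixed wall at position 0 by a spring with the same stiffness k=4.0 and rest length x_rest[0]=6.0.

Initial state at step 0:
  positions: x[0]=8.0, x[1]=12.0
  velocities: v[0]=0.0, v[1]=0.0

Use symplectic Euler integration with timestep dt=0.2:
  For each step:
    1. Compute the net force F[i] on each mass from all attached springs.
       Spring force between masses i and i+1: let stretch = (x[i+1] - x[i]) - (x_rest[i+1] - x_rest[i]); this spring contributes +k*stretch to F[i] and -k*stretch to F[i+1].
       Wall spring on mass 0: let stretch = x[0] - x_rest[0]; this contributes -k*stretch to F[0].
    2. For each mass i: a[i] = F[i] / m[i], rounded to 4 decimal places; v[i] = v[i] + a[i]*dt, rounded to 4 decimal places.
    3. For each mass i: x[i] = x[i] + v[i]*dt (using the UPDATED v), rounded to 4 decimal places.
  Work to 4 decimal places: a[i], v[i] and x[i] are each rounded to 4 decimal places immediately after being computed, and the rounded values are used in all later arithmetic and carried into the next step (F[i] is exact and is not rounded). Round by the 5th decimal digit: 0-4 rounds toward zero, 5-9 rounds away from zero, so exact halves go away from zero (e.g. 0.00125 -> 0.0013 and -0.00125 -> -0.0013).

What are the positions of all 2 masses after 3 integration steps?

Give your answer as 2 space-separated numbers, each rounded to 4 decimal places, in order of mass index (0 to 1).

Step 0: x=[8.0000 12.0000] v=[0.0000 0.0000]
Step 1: x=[7.6800 12.3200] v=[-1.6000 1.6000]
Step 2: x=[7.1168 12.8576] v=[-2.8160 2.6880]
Step 3: x=[6.4435 13.4367] v=[-3.3664 2.8954]

Answer: 6.4435 13.4367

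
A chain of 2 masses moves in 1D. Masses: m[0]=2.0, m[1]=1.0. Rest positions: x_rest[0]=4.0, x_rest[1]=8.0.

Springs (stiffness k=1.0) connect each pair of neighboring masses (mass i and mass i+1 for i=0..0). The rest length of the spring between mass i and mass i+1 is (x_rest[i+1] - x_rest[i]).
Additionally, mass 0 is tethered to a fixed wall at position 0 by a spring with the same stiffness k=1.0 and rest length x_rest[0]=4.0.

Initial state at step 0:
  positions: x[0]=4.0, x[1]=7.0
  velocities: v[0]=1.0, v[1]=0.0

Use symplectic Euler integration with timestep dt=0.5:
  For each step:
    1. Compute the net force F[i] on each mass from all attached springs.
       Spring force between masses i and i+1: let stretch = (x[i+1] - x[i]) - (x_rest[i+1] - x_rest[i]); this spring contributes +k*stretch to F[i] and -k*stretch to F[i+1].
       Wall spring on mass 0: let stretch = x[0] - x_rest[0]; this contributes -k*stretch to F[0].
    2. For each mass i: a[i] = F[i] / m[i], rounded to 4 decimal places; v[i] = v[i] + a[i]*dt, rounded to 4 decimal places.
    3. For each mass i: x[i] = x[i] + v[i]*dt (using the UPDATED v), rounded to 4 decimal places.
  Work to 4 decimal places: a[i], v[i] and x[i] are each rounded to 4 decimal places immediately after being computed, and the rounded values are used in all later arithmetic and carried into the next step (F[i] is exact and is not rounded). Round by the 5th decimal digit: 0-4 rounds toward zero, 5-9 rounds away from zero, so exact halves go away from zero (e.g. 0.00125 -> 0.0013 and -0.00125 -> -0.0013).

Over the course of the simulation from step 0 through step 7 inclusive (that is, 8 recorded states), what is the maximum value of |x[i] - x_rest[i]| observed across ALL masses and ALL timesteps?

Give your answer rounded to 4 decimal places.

Answer: 2.0438

Derivation:
Step 0: x=[4.0000 7.0000] v=[1.0000 0.0000]
Step 1: x=[4.3750 7.2500] v=[0.7500 0.5000]
Step 2: x=[4.5625 7.7813] v=[0.3750 1.0625]
Step 3: x=[4.5821 8.5079] v=[0.0391 1.4531]
Step 4: x=[4.5196 9.2530] v=[-0.1250 1.4902]
Step 5: x=[4.4838 9.8148] v=[-0.0716 1.1235]
Step 6: x=[4.5539 10.0438] v=[0.1402 0.4580]
Step 7: x=[4.7410 9.9003] v=[0.3742 -0.2870]
Max displacement = 2.0438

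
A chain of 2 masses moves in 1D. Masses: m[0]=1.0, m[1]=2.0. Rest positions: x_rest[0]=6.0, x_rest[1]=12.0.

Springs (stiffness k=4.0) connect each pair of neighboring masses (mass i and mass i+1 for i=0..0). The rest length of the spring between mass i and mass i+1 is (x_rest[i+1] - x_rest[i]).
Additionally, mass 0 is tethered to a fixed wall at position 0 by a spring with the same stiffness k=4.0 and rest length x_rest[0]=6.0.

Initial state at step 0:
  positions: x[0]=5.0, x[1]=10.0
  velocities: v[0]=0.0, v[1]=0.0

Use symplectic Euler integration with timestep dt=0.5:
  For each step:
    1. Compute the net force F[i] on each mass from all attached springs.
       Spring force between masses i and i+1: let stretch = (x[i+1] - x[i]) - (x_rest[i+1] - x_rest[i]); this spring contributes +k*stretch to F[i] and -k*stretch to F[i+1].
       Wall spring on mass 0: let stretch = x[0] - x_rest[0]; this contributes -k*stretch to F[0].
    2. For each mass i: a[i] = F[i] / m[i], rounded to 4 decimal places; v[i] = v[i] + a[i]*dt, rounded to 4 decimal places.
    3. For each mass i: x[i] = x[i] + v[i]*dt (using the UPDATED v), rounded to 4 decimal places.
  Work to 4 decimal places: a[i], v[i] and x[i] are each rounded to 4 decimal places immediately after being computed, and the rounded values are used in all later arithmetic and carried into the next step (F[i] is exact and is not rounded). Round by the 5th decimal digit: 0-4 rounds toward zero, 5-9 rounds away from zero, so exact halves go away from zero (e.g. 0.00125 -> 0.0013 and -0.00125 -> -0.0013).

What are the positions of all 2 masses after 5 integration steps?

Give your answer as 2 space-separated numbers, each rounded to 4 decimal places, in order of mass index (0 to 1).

Answer: 6.8125 13.7813

Derivation:
Step 0: x=[5.0000 10.0000] v=[0.0000 0.0000]
Step 1: x=[5.0000 10.5000] v=[0.0000 1.0000]
Step 2: x=[5.5000 11.2500] v=[1.0000 1.5000]
Step 3: x=[6.2500 12.1250] v=[1.5000 1.7500]
Step 4: x=[6.6250 13.0625] v=[0.7500 1.8750]
Step 5: x=[6.8125 13.7813] v=[0.3750 1.4375]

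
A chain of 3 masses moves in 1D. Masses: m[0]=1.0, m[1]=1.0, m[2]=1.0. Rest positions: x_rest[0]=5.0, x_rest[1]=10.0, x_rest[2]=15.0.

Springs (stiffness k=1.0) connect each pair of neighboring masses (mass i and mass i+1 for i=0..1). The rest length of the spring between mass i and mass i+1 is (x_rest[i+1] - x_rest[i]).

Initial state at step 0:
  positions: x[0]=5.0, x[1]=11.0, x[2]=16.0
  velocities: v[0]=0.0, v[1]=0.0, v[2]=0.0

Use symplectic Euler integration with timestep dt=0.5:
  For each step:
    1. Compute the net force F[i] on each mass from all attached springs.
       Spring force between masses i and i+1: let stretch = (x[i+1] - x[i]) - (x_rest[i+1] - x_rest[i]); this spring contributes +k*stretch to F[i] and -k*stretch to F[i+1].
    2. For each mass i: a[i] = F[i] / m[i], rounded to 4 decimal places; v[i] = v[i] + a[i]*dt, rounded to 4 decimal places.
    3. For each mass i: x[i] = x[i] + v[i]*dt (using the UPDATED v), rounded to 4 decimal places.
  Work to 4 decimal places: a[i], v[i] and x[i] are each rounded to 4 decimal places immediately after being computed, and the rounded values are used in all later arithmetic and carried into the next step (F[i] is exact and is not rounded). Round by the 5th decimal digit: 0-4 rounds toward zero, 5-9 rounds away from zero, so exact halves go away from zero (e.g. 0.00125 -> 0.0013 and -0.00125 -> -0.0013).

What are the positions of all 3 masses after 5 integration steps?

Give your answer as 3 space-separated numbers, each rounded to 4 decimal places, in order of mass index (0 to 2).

Answer: 6.1105 10.7452 15.1445

Derivation:
Step 0: x=[5.0000 11.0000 16.0000] v=[0.0000 0.0000 0.0000]
Step 1: x=[5.2500 10.7500 16.0000] v=[0.5000 -0.5000 0.0000]
Step 2: x=[5.6250 10.4375 15.9375] v=[0.7500 -0.6250 -0.1250]
Step 3: x=[5.9532 10.2969 15.7500] v=[0.6563 -0.2813 -0.3750]
Step 4: x=[6.1173 10.4336 15.4492] v=[0.3282 0.2734 -0.6016]
Step 5: x=[6.1105 10.7452 15.1445] v=[-0.0137 0.6231 -0.6094]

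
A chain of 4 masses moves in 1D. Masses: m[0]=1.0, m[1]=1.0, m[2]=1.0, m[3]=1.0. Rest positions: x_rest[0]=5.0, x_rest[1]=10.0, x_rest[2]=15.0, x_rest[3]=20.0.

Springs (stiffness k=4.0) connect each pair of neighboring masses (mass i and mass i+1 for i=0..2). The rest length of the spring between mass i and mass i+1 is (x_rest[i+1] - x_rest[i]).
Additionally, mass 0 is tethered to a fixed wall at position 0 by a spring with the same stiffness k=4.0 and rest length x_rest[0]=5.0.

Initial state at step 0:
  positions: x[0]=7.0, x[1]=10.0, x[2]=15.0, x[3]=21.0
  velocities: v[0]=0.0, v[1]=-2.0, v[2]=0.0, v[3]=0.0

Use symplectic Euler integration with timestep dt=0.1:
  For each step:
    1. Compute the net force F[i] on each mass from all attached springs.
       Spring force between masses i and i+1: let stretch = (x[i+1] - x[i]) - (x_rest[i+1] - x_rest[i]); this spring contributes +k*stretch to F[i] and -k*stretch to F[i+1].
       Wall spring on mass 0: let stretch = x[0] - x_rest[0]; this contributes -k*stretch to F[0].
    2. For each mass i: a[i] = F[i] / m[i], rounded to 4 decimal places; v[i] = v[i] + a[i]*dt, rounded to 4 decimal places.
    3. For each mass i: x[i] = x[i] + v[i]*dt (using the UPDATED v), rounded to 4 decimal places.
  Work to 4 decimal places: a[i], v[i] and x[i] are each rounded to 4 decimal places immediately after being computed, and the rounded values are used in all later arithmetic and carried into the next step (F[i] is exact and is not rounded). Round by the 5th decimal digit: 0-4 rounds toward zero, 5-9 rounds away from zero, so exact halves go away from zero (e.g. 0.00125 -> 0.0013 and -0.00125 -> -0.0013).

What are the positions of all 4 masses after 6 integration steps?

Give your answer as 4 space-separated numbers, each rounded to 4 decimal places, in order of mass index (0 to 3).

Answer: 4.4090 10.2725 15.4998 20.3522

Derivation:
Step 0: x=[7.0000 10.0000 15.0000 21.0000] v=[0.0000 -2.0000 0.0000 0.0000]
Step 1: x=[6.8400 9.8800 15.0400 20.9600] v=[-1.6000 -1.2000 0.4000 -0.4000]
Step 2: x=[6.5280 9.8448 15.1104 20.8832] v=[-3.1200 -0.3520 0.7040 -0.7680]
Step 3: x=[6.0876 9.8876 15.2011 20.7755] v=[-4.4045 0.4275 0.9069 -1.0771]
Step 4: x=[5.5557 9.9909 15.3022 20.6448] v=[-5.3195 1.0329 1.0113 -1.3069]
Step 5: x=[4.9789 10.1292 15.4046 20.5004] v=[-5.7677 1.3833 1.0238 -1.4439]
Step 6: x=[4.4090 10.2725 15.4998 20.3522] v=[-5.6991 1.4333 0.9520 -1.4822]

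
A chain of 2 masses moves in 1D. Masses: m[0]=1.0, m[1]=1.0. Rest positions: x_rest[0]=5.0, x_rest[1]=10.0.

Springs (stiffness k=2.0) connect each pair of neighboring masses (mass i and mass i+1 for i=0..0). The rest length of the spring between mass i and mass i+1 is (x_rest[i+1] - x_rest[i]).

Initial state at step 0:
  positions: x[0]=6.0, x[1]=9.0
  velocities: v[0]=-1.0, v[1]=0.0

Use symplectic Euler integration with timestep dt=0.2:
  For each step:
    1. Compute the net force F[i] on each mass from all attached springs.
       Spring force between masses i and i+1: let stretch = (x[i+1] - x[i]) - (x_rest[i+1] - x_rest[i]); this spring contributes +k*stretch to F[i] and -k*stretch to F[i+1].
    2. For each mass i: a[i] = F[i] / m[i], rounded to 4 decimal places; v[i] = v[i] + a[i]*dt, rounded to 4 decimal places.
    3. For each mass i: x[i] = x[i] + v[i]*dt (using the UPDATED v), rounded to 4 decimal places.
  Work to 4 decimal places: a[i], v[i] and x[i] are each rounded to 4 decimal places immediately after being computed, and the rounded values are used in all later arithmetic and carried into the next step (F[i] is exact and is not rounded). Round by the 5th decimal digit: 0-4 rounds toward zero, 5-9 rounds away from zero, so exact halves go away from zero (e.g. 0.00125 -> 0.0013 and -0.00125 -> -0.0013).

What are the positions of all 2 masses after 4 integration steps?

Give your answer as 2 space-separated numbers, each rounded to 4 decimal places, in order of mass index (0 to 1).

Answer: 4.1010 10.0990

Derivation:
Step 0: x=[6.0000 9.0000] v=[-1.0000 0.0000]
Step 1: x=[5.6400 9.1600] v=[-1.8000 0.8000]
Step 2: x=[5.1616 9.4384] v=[-2.3920 1.3920]
Step 3: x=[4.6253 9.7747] v=[-2.6813 1.6813]
Step 4: x=[4.1010 10.0990] v=[-2.6215 1.6215]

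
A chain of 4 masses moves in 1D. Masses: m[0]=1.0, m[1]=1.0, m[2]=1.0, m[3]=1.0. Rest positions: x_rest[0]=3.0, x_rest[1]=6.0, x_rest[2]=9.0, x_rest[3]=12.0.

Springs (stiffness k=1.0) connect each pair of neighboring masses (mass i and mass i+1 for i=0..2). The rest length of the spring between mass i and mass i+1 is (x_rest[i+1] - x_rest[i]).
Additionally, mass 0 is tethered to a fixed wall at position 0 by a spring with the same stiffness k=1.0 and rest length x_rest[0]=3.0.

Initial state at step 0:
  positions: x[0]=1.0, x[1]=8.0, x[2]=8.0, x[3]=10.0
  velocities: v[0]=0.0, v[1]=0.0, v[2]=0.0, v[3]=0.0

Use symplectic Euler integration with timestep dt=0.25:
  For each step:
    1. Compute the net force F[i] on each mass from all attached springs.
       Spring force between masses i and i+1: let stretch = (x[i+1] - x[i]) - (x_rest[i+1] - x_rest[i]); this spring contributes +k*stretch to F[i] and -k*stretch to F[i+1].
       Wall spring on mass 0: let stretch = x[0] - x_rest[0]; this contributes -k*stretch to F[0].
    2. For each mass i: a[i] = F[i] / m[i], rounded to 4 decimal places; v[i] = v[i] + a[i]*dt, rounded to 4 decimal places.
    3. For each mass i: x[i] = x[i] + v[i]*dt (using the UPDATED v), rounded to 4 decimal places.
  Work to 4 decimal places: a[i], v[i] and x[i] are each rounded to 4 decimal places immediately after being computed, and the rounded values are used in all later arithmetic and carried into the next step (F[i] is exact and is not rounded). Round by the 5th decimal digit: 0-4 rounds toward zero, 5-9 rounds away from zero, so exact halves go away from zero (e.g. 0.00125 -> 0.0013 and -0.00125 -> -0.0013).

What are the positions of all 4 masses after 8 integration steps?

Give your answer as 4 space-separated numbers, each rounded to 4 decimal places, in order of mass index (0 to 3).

Answer: 4.3861 3.7248 8.0261 12.1813

Derivation:
Step 0: x=[1.0000 8.0000 8.0000 10.0000] v=[0.0000 0.0000 0.0000 0.0000]
Step 1: x=[1.3750 7.5625 8.1250 10.0625] v=[1.5000 -1.7500 0.5000 0.2500]
Step 2: x=[2.0508 6.7734 8.3360 10.1914] v=[2.7031 -3.1563 0.8438 0.5156]
Step 3: x=[2.8936 5.7868 8.5653 10.3919] v=[3.3711 -3.9463 0.9170 0.8018]
Step 4: x=[3.7364 4.7931 8.7351 10.6657] v=[3.3710 -3.9750 0.6790 1.0952]
Step 5: x=[4.4117 3.9797 8.7792 11.0064] v=[2.7011 -3.2537 0.1762 1.3626]
Step 6: x=[4.7843 3.4933 8.6625 11.3954] v=[1.4902 -1.9458 -0.4669 1.5558]
Step 7: x=[4.7772 3.4106 8.3935 11.8011] v=[-0.0286 -0.3308 -1.0760 1.6226]
Step 8: x=[4.3861 3.7248 8.0261 12.1813] v=[-1.5646 1.2566 -1.4698 1.5207]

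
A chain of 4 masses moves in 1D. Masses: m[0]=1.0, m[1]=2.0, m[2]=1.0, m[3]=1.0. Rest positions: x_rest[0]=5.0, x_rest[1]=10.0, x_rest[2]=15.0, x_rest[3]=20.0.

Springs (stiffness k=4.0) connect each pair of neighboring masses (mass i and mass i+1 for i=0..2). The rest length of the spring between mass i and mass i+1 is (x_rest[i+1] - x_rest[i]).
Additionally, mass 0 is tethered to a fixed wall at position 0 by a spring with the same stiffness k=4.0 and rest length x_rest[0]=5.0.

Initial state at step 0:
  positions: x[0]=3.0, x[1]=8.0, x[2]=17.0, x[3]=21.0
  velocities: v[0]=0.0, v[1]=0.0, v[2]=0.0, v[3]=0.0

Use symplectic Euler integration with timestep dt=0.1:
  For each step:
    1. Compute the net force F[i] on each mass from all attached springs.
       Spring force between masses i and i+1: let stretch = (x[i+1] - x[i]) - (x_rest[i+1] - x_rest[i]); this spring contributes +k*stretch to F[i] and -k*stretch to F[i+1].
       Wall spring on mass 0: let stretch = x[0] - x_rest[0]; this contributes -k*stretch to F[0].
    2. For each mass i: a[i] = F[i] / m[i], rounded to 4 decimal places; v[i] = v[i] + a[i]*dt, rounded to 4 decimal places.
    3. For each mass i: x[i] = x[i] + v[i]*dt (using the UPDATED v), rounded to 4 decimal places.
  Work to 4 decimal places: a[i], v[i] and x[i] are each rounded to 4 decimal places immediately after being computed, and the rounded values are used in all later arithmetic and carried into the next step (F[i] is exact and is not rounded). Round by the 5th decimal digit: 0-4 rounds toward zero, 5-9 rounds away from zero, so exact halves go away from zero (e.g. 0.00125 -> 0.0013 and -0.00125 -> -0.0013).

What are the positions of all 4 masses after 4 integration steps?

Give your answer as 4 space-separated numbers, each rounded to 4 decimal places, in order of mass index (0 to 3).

Step 0: x=[3.0000 8.0000 17.0000 21.0000] v=[0.0000 0.0000 0.0000 0.0000]
Step 1: x=[3.0800 8.0800 16.8000 21.0400] v=[0.8000 0.8000 -2.0000 0.4000]
Step 2: x=[3.2368 8.2344 16.4208 21.1104] v=[1.5680 1.5440 -3.7920 0.7040]
Step 3: x=[3.4640 8.4526 15.9017 21.1932] v=[2.2723 2.1818 -5.1907 0.8282]
Step 4: x=[3.7522 8.7200 15.2963 21.2644] v=[2.8821 2.6739 -6.0537 0.7116]

Answer: 3.7522 8.7200 15.2963 21.2644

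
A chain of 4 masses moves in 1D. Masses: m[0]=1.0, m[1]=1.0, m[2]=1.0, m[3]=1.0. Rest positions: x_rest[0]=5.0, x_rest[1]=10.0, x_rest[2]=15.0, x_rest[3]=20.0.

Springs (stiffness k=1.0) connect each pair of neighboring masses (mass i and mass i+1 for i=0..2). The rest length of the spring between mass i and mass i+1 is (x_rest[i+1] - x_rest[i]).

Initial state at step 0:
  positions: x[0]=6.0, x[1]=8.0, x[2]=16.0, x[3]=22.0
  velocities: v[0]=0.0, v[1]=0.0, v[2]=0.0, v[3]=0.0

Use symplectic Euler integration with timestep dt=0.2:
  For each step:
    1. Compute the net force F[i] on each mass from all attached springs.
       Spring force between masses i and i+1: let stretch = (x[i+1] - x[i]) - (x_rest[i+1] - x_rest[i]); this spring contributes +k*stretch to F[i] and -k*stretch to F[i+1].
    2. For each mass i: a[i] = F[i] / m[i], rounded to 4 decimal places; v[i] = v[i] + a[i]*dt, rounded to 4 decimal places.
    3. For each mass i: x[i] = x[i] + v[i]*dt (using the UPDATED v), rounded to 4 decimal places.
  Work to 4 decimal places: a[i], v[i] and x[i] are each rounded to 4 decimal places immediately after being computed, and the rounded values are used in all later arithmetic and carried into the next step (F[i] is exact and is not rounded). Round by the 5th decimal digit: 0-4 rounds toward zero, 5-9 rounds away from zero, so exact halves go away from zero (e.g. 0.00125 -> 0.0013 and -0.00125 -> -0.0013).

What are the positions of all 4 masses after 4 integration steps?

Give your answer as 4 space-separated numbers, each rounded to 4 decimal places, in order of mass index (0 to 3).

Answer: 5.0045 10.0148 15.4002 21.5803

Derivation:
Step 0: x=[6.0000 8.0000 16.0000 22.0000] v=[0.0000 0.0000 0.0000 0.0000]
Step 1: x=[5.8800 8.2400 15.9200 21.9600] v=[-0.6000 1.2000 -0.4000 -0.2000]
Step 2: x=[5.6544 8.6928 15.7744 21.8784] v=[-1.1280 2.2640 -0.7280 -0.4080]
Step 3: x=[5.3503 9.3073 15.5897 21.7526] v=[-1.5203 3.0726 -0.9235 -0.6288]
Step 4: x=[5.0045 10.0148 15.4002 21.5803] v=[-1.7289 3.5377 -0.9474 -0.8614]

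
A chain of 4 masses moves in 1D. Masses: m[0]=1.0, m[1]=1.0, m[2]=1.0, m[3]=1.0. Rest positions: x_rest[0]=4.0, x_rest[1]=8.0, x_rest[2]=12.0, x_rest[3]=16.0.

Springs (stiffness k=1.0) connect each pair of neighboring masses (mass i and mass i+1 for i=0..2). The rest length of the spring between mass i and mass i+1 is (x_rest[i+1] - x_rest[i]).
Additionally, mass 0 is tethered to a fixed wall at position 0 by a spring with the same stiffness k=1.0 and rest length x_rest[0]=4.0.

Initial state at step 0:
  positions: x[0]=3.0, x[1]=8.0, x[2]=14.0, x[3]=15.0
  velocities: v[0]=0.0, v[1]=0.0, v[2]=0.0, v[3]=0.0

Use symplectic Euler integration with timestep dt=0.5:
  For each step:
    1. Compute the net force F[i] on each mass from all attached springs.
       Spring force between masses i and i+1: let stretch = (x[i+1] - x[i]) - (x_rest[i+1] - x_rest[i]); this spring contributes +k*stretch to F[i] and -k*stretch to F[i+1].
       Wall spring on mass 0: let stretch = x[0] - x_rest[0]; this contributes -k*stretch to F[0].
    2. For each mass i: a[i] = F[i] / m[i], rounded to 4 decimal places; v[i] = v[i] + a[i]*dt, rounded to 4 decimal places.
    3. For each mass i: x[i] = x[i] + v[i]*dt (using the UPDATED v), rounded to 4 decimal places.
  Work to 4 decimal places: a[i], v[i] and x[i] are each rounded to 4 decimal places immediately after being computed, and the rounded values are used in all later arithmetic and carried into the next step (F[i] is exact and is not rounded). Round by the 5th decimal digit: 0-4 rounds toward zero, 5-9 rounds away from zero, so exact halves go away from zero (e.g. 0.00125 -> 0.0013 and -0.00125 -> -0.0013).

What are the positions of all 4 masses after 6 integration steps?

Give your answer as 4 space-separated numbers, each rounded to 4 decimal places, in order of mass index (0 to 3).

Answer: 3.8720 7.5560 13.2310 15.4280

Derivation:
Step 0: x=[3.0000 8.0000 14.0000 15.0000] v=[0.0000 0.0000 0.0000 0.0000]
Step 1: x=[3.5000 8.2500 12.7500 15.7500] v=[1.0000 0.5000 -2.5000 1.5000]
Step 2: x=[4.3125 8.4375 11.1250 16.7500] v=[1.6250 0.3750 -3.2500 2.0000]
Step 3: x=[5.0782 8.2656 10.2344 17.3438] v=[1.5313 -0.3438 -1.7813 1.1875]
Step 4: x=[5.3712 7.7891 10.6289 17.1602] v=[0.5859 -0.9531 0.7890 -0.3672]
Step 5: x=[4.9258 7.4180 11.9463 16.3438] v=[-0.8908 -0.7422 2.6348 -1.6329]
Step 6: x=[3.8720 7.5560 13.2310 15.4280] v=[-2.1076 0.2759 2.5694 -1.8317]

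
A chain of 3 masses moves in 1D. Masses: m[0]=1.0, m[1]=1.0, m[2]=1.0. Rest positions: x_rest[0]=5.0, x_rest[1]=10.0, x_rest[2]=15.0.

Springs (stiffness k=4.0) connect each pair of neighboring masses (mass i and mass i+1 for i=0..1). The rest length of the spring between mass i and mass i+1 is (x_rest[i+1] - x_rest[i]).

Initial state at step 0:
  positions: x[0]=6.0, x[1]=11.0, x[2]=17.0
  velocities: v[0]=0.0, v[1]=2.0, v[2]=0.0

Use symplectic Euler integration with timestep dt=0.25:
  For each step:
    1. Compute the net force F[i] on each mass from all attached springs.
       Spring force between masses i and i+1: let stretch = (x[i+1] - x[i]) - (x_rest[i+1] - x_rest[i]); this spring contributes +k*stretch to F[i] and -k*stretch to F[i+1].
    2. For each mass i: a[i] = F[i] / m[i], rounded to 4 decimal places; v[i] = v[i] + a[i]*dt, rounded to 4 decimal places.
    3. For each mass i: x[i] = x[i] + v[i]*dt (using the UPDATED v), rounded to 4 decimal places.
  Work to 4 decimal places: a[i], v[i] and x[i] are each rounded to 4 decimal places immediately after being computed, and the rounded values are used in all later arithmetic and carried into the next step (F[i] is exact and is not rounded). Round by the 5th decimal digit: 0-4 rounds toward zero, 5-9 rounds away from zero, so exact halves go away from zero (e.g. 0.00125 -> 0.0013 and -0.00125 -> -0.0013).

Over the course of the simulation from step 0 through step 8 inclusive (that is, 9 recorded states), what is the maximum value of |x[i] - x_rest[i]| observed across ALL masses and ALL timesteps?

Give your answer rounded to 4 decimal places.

Answer: 3.1785

Derivation:
Step 0: x=[6.0000 11.0000 17.0000] v=[0.0000 2.0000 0.0000]
Step 1: x=[6.0000 11.7500 16.7500] v=[0.0000 3.0000 -1.0000]
Step 2: x=[6.1875 12.3125 16.5000] v=[0.7500 2.2500 -1.0000]
Step 3: x=[6.6563 12.3906 16.4531] v=[1.8750 0.3125 -0.1875]
Step 4: x=[7.3086 12.0508 16.6406] v=[2.6093 -1.3593 0.7500]
Step 5: x=[7.8965 11.6729 16.9307] v=[2.3515 -1.5117 1.1602]
Step 6: x=[8.1785 11.6653 17.1563] v=[1.1279 -0.0303 0.9024]
Step 7: x=[8.0822 12.1588 17.2592] v=[-0.3853 1.9739 0.4114]
Step 8: x=[7.7550 12.9082 17.3370] v=[-1.3087 2.9977 0.3110]
Max displacement = 3.1785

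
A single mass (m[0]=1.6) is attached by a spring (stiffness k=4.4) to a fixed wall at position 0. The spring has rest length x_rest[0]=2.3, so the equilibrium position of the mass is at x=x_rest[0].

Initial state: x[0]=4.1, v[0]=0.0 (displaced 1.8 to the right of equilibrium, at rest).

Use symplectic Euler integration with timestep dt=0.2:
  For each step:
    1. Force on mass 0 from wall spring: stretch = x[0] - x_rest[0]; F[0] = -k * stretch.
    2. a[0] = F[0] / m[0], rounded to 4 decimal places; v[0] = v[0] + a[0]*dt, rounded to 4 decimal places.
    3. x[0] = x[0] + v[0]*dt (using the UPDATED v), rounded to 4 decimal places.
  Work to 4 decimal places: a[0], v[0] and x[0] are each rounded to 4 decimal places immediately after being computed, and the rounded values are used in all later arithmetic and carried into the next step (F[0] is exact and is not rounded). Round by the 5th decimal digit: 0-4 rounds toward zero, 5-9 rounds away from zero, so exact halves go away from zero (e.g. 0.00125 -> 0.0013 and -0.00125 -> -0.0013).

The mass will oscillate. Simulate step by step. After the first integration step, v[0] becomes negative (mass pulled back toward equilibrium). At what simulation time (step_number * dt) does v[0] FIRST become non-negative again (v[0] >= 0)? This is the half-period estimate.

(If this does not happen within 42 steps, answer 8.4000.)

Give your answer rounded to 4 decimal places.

Step 0: x=[4.1000] v=[0.0000]
Step 1: x=[3.9020] v=[-0.9900]
Step 2: x=[3.5278] v=[-1.8711]
Step 3: x=[3.0185] v=[-2.5464]
Step 4: x=[2.4302] v=[-2.9416]
Step 5: x=[1.8276] v=[-3.0132]
Step 6: x=[1.2769] v=[-2.7534]
Step 7: x=[0.8388] v=[-2.1907]
Step 8: x=[0.5614] v=[-1.3870]
Step 9: x=[0.4752] v=[-0.4308]
Step 10: x=[0.5898] v=[0.5728]
First v>=0 after going negative at step 10, time=2.0000

Answer: 2.0000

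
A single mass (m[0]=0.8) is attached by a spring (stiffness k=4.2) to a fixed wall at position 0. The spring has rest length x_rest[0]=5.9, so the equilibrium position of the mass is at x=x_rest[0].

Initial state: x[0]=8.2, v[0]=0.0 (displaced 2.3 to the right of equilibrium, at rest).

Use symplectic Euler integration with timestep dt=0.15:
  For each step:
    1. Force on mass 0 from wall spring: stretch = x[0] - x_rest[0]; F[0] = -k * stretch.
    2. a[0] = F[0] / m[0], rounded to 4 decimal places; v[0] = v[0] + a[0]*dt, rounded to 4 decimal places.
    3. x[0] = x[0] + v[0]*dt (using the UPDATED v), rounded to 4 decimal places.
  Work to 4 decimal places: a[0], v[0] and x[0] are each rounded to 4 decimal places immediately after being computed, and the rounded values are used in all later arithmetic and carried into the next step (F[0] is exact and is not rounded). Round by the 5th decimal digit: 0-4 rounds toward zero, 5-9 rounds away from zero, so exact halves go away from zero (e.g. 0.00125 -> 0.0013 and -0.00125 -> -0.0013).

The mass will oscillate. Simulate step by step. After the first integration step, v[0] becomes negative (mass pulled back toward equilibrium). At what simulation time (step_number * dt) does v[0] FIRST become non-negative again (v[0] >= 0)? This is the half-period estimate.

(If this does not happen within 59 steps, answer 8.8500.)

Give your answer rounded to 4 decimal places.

Answer: 1.5000

Derivation:
Step 0: x=[8.2000] v=[0.0000]
Step 1: x=[7.9283] v=[-1.8113]
Step 2: x=[7.4170] v=[-3.4086]
Step 3: x=[6.7265] v=[-4.6032]
Step 4: x=[5.9384] v=[-5.2541]
Step 5: x=[5.1458] v=[-5.2843]
Step 6: x=[4.4422] v=[-4.6904]
Step 7: x=[3.9108] v=[-3.5424]
Step 8: x=[3.6144] v=[-1.9759]
Step 9: x=[3.5880] v=[-0.1760]
Step 10: x=[3.8347] v=[1.6447]
First v>=0 after going negative at step 10, time=1.5000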